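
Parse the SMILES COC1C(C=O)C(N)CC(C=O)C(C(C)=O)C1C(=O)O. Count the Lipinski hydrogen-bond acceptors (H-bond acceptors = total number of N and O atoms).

N atoms: 1; O atoms: 6.
Lipinski HBA = 1 + 6 = 7.

7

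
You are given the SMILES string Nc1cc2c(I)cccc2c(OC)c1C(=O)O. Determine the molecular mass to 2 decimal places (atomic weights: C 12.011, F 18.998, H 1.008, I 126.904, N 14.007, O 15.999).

First, the molecular formula is C12H10INO3 (counting implicit H from valence).
  C: 12 × 12.011 = 144.132
  H: 10 × 1.008 = 10.080
  I: 1 × 126.904 = 126.904
  N: 1 × 14.007 = 14.007
  O: 3 × 15.999 = 47.997
Sum: 12×12.011 + 10×1.008 + 1×126.904 + 1×14.007 + 3×15.999 = 343.120 → 343.12 g/mol.

343.12 g/mol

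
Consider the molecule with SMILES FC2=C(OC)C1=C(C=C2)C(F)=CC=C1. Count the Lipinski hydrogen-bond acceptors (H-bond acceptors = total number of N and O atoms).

1

N atoms: 0; O atoms: 1.
Lipinski HBA = 0 + 1 = 1.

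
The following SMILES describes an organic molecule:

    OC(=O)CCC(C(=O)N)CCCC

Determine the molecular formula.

C9H17NO3

Walk through each heavy atom and fill implicit hydrogens from standard valence (C 4, N 3, O 2, S 2, halogen 1):
  atom 1: O, bond orders sum to 1 (valence 2) → 1 H
  atom 2: C, bond orders sum to 4 (valence 4) → 0 H
  atom 3: O, bond orders sum to 2 (valence 2) → 0 H
  atom 4: C, bond orders sum to 2 (valence 4) → 2 H
  atom 5: C, bond orders sum to 2 (valence 4) → 2 H
  atom 6: C, bond orders sum to 3 (valence 4) → 1 H
  atom 7: C, bond orders sum to 4 (valence 4) → 0 H
  atom 8: O, bond orders sum to 2 (valence 2) → 0 H
  atom 9: N, bond orders sum to 1 (valence 3) → 2 H
  atom 10: C, bond orders sum to 2 (valence 4) → 2 H
  atom 11: C, bond orders sum to 2 (valence 4) → 2 H
  atom 12: C, bond orders sum to 2 (valence 4) → 2 H
  atom 13: C, bond orders sum to 1 (valence 4) → 3 H
Totals → C:9, H:17, N:1, O:3.
In Hill order: C9H17NO3.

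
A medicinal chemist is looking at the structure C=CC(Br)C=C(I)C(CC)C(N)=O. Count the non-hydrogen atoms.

Every atom symbol written in the SMILES (organic subset) is one heavy atom; implicit H are not written.
Heavy atoms by element → Br:1, C:9, I:1, N:1, O:1.
Total: 13.

13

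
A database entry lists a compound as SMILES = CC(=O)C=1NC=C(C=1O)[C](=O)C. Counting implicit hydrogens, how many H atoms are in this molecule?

Walk through each heavy atom and fill implicit hydrogens from standard valence (C 4, N 3, O 2, S 2, halogen 1):
  atom 1: C, bond orders sum to 1 (valence 4) → 3 H
  atom 2: C, bond orders sum to 4 (valence 4) → 0 H
  atom 3: O, bond orders sum to 2 (valence 2) → 0 H
  atom 4: C, bond orders sum to 4 (valence 4) → 0 H
  atom 5: N, bond orders sum to 2 (valence 3) → 1 H
  atom 6: C, bond orders sum to 3 (valence 4) → 1 H
  atom 7: C, bond orders sum to 4 (valence 4) → 0 H
  atom 8: C, bond orders sum to 4 (valence 4) → 0 H
  atom 9: O, bond orders sum to 1 (valence 2) → 1 H
  atom 10: C with explicit H count 0
  atom 11: O, bond orders sum to 2 (valence 2) → 0 H
  atom 12: C, bond orders sum to 1 (valence 4) → 3 H
Total hydrogens: 9.

9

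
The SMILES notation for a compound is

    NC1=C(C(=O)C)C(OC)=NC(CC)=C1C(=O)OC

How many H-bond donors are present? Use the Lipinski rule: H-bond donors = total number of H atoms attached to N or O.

2

Donors: find every N or O and count the H atoms it carries.
  atom 1 (N): bond orders sum to 1 → 2 H
  atom 5 (O): bond orders sum to 2 → 0 H
  atom 8 (O): bond orders sum to 2 → 0 H
  atom 10 (N): bond orders sum to 3 → 0 H
  atom 16 (O): bond orders sum to 2 → 0 H
  atom 17 (O): bond orders sum to 2 → 0 H
Lipinski HBD = 2.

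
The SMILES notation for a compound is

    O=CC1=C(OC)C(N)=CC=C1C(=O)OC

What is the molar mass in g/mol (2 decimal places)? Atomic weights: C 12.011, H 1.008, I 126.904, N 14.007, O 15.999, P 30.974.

209.20 g/mol

First, the molecular formula is C10H11NO4 (counting implicit H from valence).
  C: 10 × 12.011 = 120.110
  H: 11 × 1.008 = 11.088
  N: 1 × 14.007 = 14.007
  O: 4 × 15.999 = 63.996
Sum: 10×12.011 + 11×1.008 + 1×14.007 + 4×15.999 = 209.201 → 209.20 g/mol.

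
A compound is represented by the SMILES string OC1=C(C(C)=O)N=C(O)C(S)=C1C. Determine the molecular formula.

C8H9NO3S

Walk through each heavy atom and fill implicit hydrogens from standard valence (C 4, N 3, O 2, S 2, halogen 1):
  atom 1: O, bond orders sum to 1 (valence 2) → 1 H
  atom 2: C, bond orders sum to 4 (valence 4) → 0 H
  atom 3: C, bond orders sum to 4 (valence 4) → 0 H
  atom 4: C, bond orders sum to 4 (valence 4) → 0 H
  atom 5: C, bond orders sum to 1 (valence 4) → 3 H
  atom 6: O, bond orders sum to 2 (valence 2) → 0 H
  atom 7: N, bond orders sum to 3 (valence 3) → 0 H
  atom 8: C, bond orders sum to 4 (valence 4) → 0 H
  atom 9: O, bond orders sum to 1 (valence 2) → 1 H
  atom 10: C, bond orders sum to 4 (valence 4) → 0 H
  atom 11: S, bond orders sum to 1 (valence 2) → 1 H
  atom 12: C, bond orders sum to 4 (valence 4) → 0 H
  atom 13: C, bond orders sum to 1 (valence 4) → 3 H
Totals → C:8, H:9, N:1, O:3, S:1.
In Hill order: C8H9NO3S.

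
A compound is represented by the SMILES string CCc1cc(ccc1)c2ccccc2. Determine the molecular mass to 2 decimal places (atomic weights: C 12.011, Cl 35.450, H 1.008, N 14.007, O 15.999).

182.27 g/mol

First, the molecular formula is C14H14 (counting implicit H from valence).
  C: 14 × 12.011 = 168.154
  H: 14 × 1.008 = 14.112
Sum: 14×12.011 + 14×1.008 = 182.266 → 182.27 g/mol.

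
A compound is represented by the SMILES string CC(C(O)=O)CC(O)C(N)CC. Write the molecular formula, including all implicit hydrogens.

Walk through each heavy atom and fill implicit hydrogens from standard valence (C 4, N 3, O 2, S 2, halogen 1):
  atom 1: C, bond orders sum to 1 (valence 4) → 3 H
  atom 2: C, bond orders sum to 3 (valence 4) → 1 H
  atom 3: C, bond orders sum to 4 (valence 4) → 0 H
  atom 4: O, bond orders sum to 1 (valence 2) → 1 H
  atom 5: O, bond orders sum to 2 (valence 2) → 0 H
  atom 6: C, bond orders sum to 2 (valence 4) → 2 H
  atom 7: C, bond orders sum to 3 (valence 4) → 1 H
  atom 8: O, bond orders sum to 1 (valence 2) → 1 H
  atom 9: C, bond orders sum to 3 (valence 4) → 1 H
  atom 10: N, bond orders sum to 1 (valence 3) → 2 H
  atom 11: C, bond orders sum to 2 (valence 4) → 2 H
  atom 12: C, bond orders sum to 1 (valence 4) → 3 H
Totals → C:8, H:17, N:1, O:3.

C8H17NO3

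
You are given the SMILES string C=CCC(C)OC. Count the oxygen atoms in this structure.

Scan the SMILES for O atoms (remember two-letter symbols like Cl and Br are single atoms).
Oxygen count: 1.

1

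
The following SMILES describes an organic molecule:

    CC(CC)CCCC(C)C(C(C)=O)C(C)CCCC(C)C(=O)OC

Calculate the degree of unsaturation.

Degree of unsaturation = (number of rings) + (number of π bonds).
Ring closures in the SMILES: 0.
π bonds: 2 double bonds (each 1 DoU) → 2 DoU from unsaturation.
Total DoU = 0 + 2 = 2.

2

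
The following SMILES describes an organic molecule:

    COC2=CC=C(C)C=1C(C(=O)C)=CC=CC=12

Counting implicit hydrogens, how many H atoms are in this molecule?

Walk through each heavy atom and fill implicit hydrogens from standard valence (C 4, N 3, O 2, S 2, halogen 1):
  atom 1: C, bond orders sum to 1 (valence 4) → 3 H
  atom 2: O, bond orders sum to 2 (valence 2) → 0 H
  atom 3: C, bond orders sum to 4 (valence 4) → 0 H
  atom 4: C, bond orders sum to 3 (valence 4) → 1 H
  atom 5: C, bond orders sum to 3 (valence 4) → 1 H
  atom 6: C, bond orders sum to 4 (valence 4) → 0 H
  atom 7: C, bond orders sum to 1 (valence 4) → 3 H
  atom 8: C, bond orders sum to 4 (valence 4) → 0 H
  atom 9: C, bond orders sum to 4 (valence 4) → 0 H
  atom 10: C, bond orders sum to 4 (valence 4) → 0 H
  atom 11: O, bond orders sum to 2 (valence 2) → 0 H
  atom 12: C, bond orders sum to 1 (valence 4) → 3 H
  atom 13: C, bond orders sum to 3 (valence 4) → 1 H
  atom 14: C, bond orders sum to 3 (valence 4) → 1 H
  atom 15: C, bond orders sum to 3 (valence 4) → 1 H
  atom 16: C, bond orders sum to 4 (valence 4) → 0 H
Total hydrogens: 14.

14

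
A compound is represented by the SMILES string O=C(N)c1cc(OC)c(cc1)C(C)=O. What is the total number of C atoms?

10

Count every carbon token in the SMILES (each C, including those in ring-closure positions and inside branches).
Carbon count: 10.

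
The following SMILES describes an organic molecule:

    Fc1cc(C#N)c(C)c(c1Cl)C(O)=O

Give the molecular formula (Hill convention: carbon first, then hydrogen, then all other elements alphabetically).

Walk through each heavy atom and fill implicit hydrogens from standard valence (C 4, N 3, O 2, S 2, halogen 1); for lowercase aromatic atoms, an aromatic c carries 1 H when it has two neighbours and 0 H with three, and aromatic n carries 0 H:
  atom 1: F (halogen, monovalent) → 0 H
  atom 2: aromatic c, 3 neighbours → 0 H
  atom 3: aromatic c, 2 neighbours → 1 H
  atom 4: aromatic c, 3 neighbours → 0 H
  atom 5: C, bond orders sum to 4 (valence 4) → 0 H
  atom 6: N, bond orders sum to 3 (valence 3) → 0 H
  atom 7: aromatic c, 3 neighbours → 0 H
  atom 8: C, bond orders sum to 1 (valence 4) → 3 H
  atom 9: aromatic c, 3 neighbours → 0 H
  atom 10: aromatic c, 3 neighbours → 0 H
  atom 11: Cl (halogen, monovalent) → 0 H
  atom 12: C, bond orders sum to 4 (valence 4) → 0 H
  atom 13: O, bond orders sum to 1 (valence 2) → 1 H
  atom 14: O, bond orders sum to 2 (valence 2) → 0 H
Totals → C:9, H:5, Cl:1, F:1, N:1, O:2.

C9H5ClFNO2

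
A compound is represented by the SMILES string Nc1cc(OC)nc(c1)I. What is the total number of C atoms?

Count every carbon token in the SMILES (each C, including those in ring-closure positions and inside branches).
Carbon count: 6.

6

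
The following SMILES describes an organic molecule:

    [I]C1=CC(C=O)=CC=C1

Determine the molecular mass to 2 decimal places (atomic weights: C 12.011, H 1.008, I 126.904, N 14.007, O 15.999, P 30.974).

First, the molecular formula is C7H5IO (counting implicit H from valence).
  C: 7 × 12.011 = 84.077
  H: 5 × 1.008 = 5.040
  I: 1 × 126.904 = 126.904
  O: 1 × 15.999 = 15.999
Sum: 7×12.011 + 5×1.008 + 1×126.904 + 1×15.999 = 232.020 → 232.02 g/mol.

232.02 g/mol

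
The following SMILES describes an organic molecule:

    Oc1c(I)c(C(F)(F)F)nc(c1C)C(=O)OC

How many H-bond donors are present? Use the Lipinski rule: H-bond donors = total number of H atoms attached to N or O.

1

Donors: find every N or O and count the H atoms it carries.
  atom 1 (O): bond orders sum to 1 → 1 H
  atom 10 (N): bond orders sum to 3 → 0 H
  atom 15 (O): bond orders sum to 2 → 0 H
  atom 16 (O): bond orders sum to 2 → 0 H
Lipinski HBD = 1.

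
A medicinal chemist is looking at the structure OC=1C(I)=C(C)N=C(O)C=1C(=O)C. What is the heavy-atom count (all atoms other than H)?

13

Every atom symbol written in the SMILES (organic subset) is one heavy atom; implicit H are not written.
Heavy atoms by element → C:8, I:1, N:1, O:3.
Total: 13.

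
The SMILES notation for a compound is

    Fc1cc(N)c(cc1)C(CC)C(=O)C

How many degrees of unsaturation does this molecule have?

5

Molecular formula: C11H14FNO.
DoU = (2C + 2 + N − H − X) / 2, where X is the halogen count and O/S are ignored.
    = (2·11 + 2 + 1 − 14 − 1) / 2 = 10 / 2 = 5.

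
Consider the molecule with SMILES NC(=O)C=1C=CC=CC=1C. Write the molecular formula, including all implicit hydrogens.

C8H9NO

Walk through each heavy atom and fill implicit hydrogens from standard valence (C 4, N 3, O 2, S 2, halogen 1):
  atom 1: N, bond orders sum to 1 (valence 3) → 2 H
  atom 2: C, bond orders sum to 4 (valence 4) → 0 H
  atom 3: O, bond orders sum to 2 (valence 2) → 0 H
  atom 4: C, bond orders sum to 4 (valence 4) → 0 H
  atom 5: C, bond orders sum to 3 (valence 4) → 1 H
  atom 6: C, bond orders sum to 3 (valence 4) → 1 H
  atom 7: C, bond orders sum to 3 (valence 4) → 1 H
  atom 8: C, bond orders sum to 3 (valence 4) → 1 H
  atom 9: C, bond orders sum to 4 (valence 4) → 0 H
  atom 10: C, bond orders sum to 1 (valence 4) → 3 H
Totals → C:8, H:9, N:1, O:1.
In Hill order: C8H9NO.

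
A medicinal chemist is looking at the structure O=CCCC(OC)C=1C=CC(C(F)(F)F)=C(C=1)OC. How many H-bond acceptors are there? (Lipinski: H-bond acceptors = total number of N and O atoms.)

N atoms: 0; O atoms: 3.
Lipinski HBA = 0 + 3 = 3.

3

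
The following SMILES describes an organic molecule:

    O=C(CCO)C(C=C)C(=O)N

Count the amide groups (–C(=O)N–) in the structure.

1

The amide motif appears at heavy-atom position 9 in the SMILES.
Other groups present: 1 alkene, 1 hydroxyl, 1 ketone.
Amide count: 1.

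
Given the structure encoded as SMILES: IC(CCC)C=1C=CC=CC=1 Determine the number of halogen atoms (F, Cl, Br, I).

Halogen atoms appear at heavy-atom position 1 (1×I).
Halogen count: 1.

1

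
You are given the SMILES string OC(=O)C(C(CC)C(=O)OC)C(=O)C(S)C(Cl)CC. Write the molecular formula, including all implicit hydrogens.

C12H19ClO5S

Walk through each heavy atom and fill implicit hydrogens from standard valence (C 4, N 3, O 2, S 2, halogen 1):
  atom 1: O, bond orders sum to 1 (valence 2) → 1 H
  atom 2: C, bond orders sum to 4 (valence 4) → 0 H
  atom 3: O, bond orders sum to 2 (valence 2) → 0 H
  atom 4: C, bond orders sum to 3 (valence 4) → 1 H
  atom 5: C, bond orders sum to 3 (valence 4) → 1 H
  atom 6: C, bond orders sum to 2 (valence 4) → 2 H
  atom 7: C, bond orders sum to 1 (valence 4) → 3 H
  atom 8: C, bond orders sum to 4 (valence 4) → 0 H
  atom 9: O, bond orders sum to 2 (valence 2) → 0 H
  atom 10: O, bond orders sum to 2 (valence 2) → 0 H
  atom 11: C, bond orders sum to 1 (valence 4) → 3 H
  atom 12: C, bond orders sum to 4 (valence 4) → 0 H
  atom 13: O, bond orders sum to 2 (valence 2) → 0 H
  atom 14: C, bond orders sum to 3 (valence 4) → 1 H
  atom 15: S, bond orders sum to 1 (valence 2) → 1 H
  atom 16: C, bond orders sum to 3 (valence 4) → 1 H
  atom 17: Cl (halogen, monovalent) → 0 H
  atom 18: C, bond orders sum to 2 (valence 4) → 2 H
  atom 19: C, bond orders sum to 1 (valence 4) → 3 H
Totals → C:12, H:19, Cl:1, O:5, S:1.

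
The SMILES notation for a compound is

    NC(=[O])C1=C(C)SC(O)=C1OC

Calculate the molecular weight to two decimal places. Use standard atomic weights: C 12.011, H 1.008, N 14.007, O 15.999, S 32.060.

First, the molecular formula is C7H9NO3S (counting implicit H from valence).
  C: 7 × 12.011 = 84.077
  H: 9 × 1.008 = 9.072
  N: 1 × 14.007 = 14.007
  O: 3 × 15.999 = 47.997
  S: 1 × 32.060 = 32.060
Sum: 7×12.011 + 9×1.008 + 1×14.007 + 3×15.999 + 1×32.060 = 187.213 → 187.21 g/mol.

187.21 g/mol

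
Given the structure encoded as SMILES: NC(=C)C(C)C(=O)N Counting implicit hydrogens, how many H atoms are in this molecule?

10

Walk through each heavy atom and fill implicit hydrogens from standard valence (C 4, N 3, O 2, S 2, halogen 1):
  atom 1: N, bond orders sum to 1 (valence 3) → 2 H
  atom 2: C, bond orders sum to 4 (valence 4) → 0 H
  atom 3: C, bond orders sum to 2 (valence 4) → 2 H
  atom 4: C, bond orders sum to 3 (valence 4) → 1 H
  atom 5: C, bond orders sum to 1 (valence 4) → 3 H
  atom 6: C, bond orders sum to 4 (valence 4) → 0 H
  atom 7: O, bond orders sum to 2 (valence 2) → 0 H
  atom 8: N, bond orders sum to 1 (valence 3) → 2 H
Total hydrogens: 10.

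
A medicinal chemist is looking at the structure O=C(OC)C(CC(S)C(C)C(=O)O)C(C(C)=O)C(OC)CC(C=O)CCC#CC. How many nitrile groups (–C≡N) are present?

0

Scan the SMILES for the nitrile motif — none present.
Groups that are present: 1 aldehyde, 1 alkyne, 1 carboxylic acid, 1 ester, 1 ether, 1 ketone, 1 thiol.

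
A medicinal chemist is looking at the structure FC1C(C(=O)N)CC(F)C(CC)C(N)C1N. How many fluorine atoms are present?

Scan the SMILES for F atoms (remember two-letter symbols like Cl and Br are single atoms).
Fluorine count: 2.

2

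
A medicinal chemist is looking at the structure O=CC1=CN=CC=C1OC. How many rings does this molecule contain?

In SMILES, each pair of matching ring-closure digits denotes one ring-closing bond; the number of such bonds equals the number of independent rings.
Ring-closure bonds here: 1.

1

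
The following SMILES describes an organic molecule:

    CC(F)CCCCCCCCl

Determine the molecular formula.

Walk through each heavy atom and fill implicit hydrogens from standard valence (C 4, N 3, O 2, S 2, halogen 1):
  atom 1: C, bond orders sum to 1 (valence 4) → 3 H
  atom 2: C, bond orders sum to 3 (valence 4) → 1 H
  atom 3: F (halogen, monovalent) → 0 H
  atom 4: C, bond orders sum to 2 (valence 4) → 2 H
  atom 5: C, bond orders sum to 2 (valence 4) → 2 H
  atom 6: C, bond orders sum to 2 (valence 4) → 2 H
  atom 7: C, bond orders sum to 2 (valence 4) → 2 H
  atom 8: C, bond orders sum to 2 (valence 4) → 2 H
  atom 9: C, bond orders sum to 2 (valence 4) → 2 H
  atom 10: C, bond orders sum to 2 (valence 4) → 2 H
  atom 11: Cl (halogen, monovalent) → 0 H
Totals → C:9, H:18, Cl:1, F:1.

C9H18ClF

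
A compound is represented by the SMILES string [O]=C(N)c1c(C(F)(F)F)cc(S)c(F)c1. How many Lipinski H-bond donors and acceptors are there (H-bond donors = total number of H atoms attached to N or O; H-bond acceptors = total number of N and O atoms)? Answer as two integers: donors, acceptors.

Donors: find every N or O and count the H atoms it carries.
  atom 1 (O): bond orders sum to 2 → 0 H
  atom 3 (N): bond orders sum to 1 → 2 H
Lipinski HBD = 2.
Acceptors: N atoms = 1, O atoms = 1 → HBA = 2.

2, 2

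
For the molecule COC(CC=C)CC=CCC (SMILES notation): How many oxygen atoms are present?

1

Scan the SMILES for O atoms (remember two-letter symbols like Cl and Br are single atoms).
Oxygen count: 1.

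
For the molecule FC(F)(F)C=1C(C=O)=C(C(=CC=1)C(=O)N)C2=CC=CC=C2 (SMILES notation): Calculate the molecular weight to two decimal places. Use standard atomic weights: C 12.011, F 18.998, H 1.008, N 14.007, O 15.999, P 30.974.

293.24 g/mol

First, the molecular formula is C15H10F3NO2 (counting implicit H from valence).
  C: 15 × 12.011 = 180.165
  F: 3 × 18.998 = 56.994
  H: 10 × 1.008 = 10.080
  N: 1 × 14.007 = 14.007
  O: 2 × 15.999 = 31.998
Sum: 15×12.011 + 3×18.998 + 10×1.008 + 1×14.007 + 2×15.999 = 293.244 → 293.24 g/mol.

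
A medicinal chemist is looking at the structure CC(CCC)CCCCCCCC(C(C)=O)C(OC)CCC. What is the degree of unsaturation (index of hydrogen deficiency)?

1

Degree of unsaturation = (number of rings) + (number of π bonds).
Ring closures in the SMILES: 0.
π bonds: 1 double bond (each 1 DoU) → 1 DoU from unsaturation.
Total DoU = 0 + 1 = 1.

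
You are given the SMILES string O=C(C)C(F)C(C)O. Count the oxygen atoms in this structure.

Scan the SMILES for O atoms (remember two-letter symbols like Cl and Br are single atoms).
Oxygen count: 2.

2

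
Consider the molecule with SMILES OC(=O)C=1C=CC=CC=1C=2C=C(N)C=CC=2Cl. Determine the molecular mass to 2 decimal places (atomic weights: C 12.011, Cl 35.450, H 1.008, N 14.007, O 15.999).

247.68 g/mol

First, the molecular formula is C13H10ClNO2 (counting implicit H from valence).
  C: 13 × 12.011 = 156.143
  Cl: 1 × 35.450 = 35.450
  H: 10 × 1.008 = 10.080
  N: 1 × 14.007 = 14.007
  O: 2 × 15.999 = 31.998
Sum: 13×12.011 + 1×35.450 + 10×1.008 + 1×14.007 + 2×15.999 = 247.678 → 247.68 g/mol.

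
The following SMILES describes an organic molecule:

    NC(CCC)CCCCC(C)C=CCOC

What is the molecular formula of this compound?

Walk through each heavy atom and fill implicit hydrogens from standard valence (C 4, N 3, O 2, S 2, halogen 1):
  atom 1: N, bond orders sum to 1 (valence 3) → 2 H
  atom 2: C, bond orders sum to 3 (valence 4) → 1 H
  atom 3: C, bond orders sum to 2 (valence 4) → 2 H
  atom 4: C, bond orders sum to 2 (valence 4) → 2 H
  atom 5: C, bond orders sum to 1 (valence 4) → 3 H
  atom 6: C, bond orders sum to 2 (valence 4) → 2 H
  atom 7: C, bond orders sum to 2 (valence 4) → 2 H
  atom 8: C, bond orders sum to 2 (valence 4) → 2 H
  atom 9: C, bond orders sum to 2 (valence 4) → 2 H
  atom 10: C, bond orders sum to 3 (valence 4) → 1 H
  atom 11: C, bond orders sum to 1 (valence 4) → 3 H
  atom 12: C, bond orders sum to 3 (valence 4) → 1 H
  atom 13: C, bond orders sum to 3 (valence 4) → 1 H
  atom 14: C, bond orders sum to 2 (valence 4) → 2 H
  atom 15: O, bond orders sum to 2 (valence 2) → 0 H
  atom 16: C, bond orders sum to 1 (valence 4) → 3 H
Totals → C:14, H:29, N:1, O:1.

C14H29NO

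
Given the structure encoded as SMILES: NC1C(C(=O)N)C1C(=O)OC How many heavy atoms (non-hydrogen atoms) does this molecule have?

11

Every atom symbol written in the SMILES (organic subset) is one heavy atom; implicit H are not written.
Heavy atoms by element → C:6, N:2, O:3.
Total: 11.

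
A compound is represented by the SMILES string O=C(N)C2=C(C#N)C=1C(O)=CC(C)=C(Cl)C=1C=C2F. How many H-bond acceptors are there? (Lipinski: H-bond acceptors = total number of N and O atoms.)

4

N atoms: 2; O atoms: 2.
Lipinski HBA = 2 + 2 = 4.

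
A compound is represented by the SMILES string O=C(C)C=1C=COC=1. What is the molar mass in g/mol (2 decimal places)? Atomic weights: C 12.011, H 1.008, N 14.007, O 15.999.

110.11 g/mol

First, the molecular formula is C6H6O2 (counting implicit H from valence).
  C: 6 × 12.011 = 72.066
  H: 6 × 1.008 = 6.048
  O: 2 × 15.999 = 31.998
Sum: 6×12.011 + 6×1.008 + 2×15.999 = 110.112 → 110.11 g/mol.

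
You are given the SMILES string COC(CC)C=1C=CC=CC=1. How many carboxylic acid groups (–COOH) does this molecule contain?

Scan the SMILES for the carboxylic acid motif — none present.
Groups that are present: 1 ether.

0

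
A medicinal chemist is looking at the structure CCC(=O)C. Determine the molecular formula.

C4H8O

Walk through each heavy atom and fill implicit hydrogens from standard valence (C 4, N 3, O 2, S 2, halogen 1):
  atom 1: C, bond orders sum to 1 (valence 4) → 3 H
  atom 2: C, bond orders sum to 2 (valence 4) → 2 H
  atom 3: C, bond orders sum to 4 (valence 4) → 0 H
  atom 4: O, bond orders sum to 2 (valence 2) → 0 H
  atom 5: C, bond orders sum to 1 (valence 4) → 3 H
Totals → C:4, H:8, O:1.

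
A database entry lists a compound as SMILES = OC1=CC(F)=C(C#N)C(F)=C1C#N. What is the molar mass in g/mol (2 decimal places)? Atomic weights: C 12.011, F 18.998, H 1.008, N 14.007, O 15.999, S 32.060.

First, the molecular formula is C8H2F2N2O (counting implicit H from valence).
  C: 8 × 12.011 = 96.088
  F: 2 × 18.998 = 37.996
  H: 2 × 1.008 = 2.016
  N: 2 × 14.007 = 28.014
  O: 1 × 15.999 = 15.999
Sum: 8×12.011 + 2×18.998 + 2×1.008 + 2×14.007 + 1×15.999 = 180.113 → 180.11 g/mol.

180.11 g/mol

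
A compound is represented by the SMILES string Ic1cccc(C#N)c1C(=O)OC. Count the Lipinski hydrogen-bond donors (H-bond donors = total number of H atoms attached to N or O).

0

Donors: find every N or O and count the H atoms it carries.
  atom 8 (N): bond orders sum to 3 → 0 H
  atom 11 (O): bond orders sum to 2 → 0 H
  atom 12 (O): bond orders sum to 2 → 0 H
Lipinski HBD = 0.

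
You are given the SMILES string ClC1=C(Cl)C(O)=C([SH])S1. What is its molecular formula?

Walk through each heavy atom and fill implicit hydrogens from standard valence (C 4, N 3, O 2, S 2, halogen 1):
  atom 1: Cl (halogen, monovalent) → 0 H
  atom 2: C, bond orders sum to 4 (valence 4) → 0 H
  atom 3: C, bond orders sum to 4 (valence 4) → 0 H
  atom 4: Cl (halogen, monovalent) → 0 H
  atom 5: C, bond orders sum to 4 (valence 4) → 0 H
  atom 6: O, bond orders sum to 1 (valence 2) → 1 H
  atom 7: C, bond orders sum to 4 (valence 4) → 0 H
  atom 8: S with explicit H count 1
  atom 9: S, bond orders sum to 2 (valence 2) → 0 H
Totals → C:4, H:2, Cl:2, O:1, S:2.
In Hill order: C4H2Cl2OS2.

C4H2Cl2OS2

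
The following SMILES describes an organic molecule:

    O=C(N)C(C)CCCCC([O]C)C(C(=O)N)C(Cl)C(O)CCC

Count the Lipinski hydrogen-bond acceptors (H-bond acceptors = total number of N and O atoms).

6

N atoms: 2; O atoms: 4.
Lipinski HBA = 2 + 4 = 6.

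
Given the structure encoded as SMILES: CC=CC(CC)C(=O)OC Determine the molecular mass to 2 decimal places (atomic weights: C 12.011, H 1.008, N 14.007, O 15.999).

142.20 g/mol

First, the molecular formula is C8H14O2 (counting implicit H from valence).
  C: 8 × 12.011 = 96.088
  H: 14 × 1.008 = 14.112
  O: 2 × 15.999 = 31.998
Sum: 8×12.011 + 14×1.008 + 2×15.999 = 142.198 → 142.20 g/mol.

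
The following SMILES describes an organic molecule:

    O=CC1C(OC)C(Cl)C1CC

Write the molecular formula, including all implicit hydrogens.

Walk through each heavy atom and fill implicit hydrogens from standard valence (C 4, N 3, O 2, S 2, halogen 1):
  atom 1: O, bond orders sum to 2 (valence 2) → 0 H
  atom 2: C, bond orders sum to 3 (valence 4) → 1 H
  atom 3: C, bond orders sum to 3 (valence 4) → 1 H
  atom 4: C, bond orders sum to 3 (valence 4) → 1 H
  atom 5: O, bond orders sum to 2 (valence 2) → 0 H
  atom 6: C, bond orders sum to 1 (valence 4) → 3 H
  atom 7: C, bond orders sum to 3 (valence 4) → 1 H
  atom 8: Cl (halogen, monovalent) → 0 H
  atom 9: C, bond orders sum to 3 (valence 4) → 1 H
  atom 10: C, bond orders sum to 2 (valence 4) → 2 H
  atom 11: C, bond orders sum to 1 (valence 4) → 3 H
Totals → C:8, H:13, Cl:1, O:2.

C8H13ClO2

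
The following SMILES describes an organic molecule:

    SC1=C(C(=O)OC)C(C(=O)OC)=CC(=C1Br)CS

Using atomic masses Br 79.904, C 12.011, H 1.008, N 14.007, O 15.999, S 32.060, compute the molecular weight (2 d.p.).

351.23 g/mol

First, the molecular formula is C11H11BrO4S2 (counting implicit H from valence).
  Br: 1 × 79.904 = 79.904
  C: 11 × 12.011 = 132.121
  H: 11 × 1.008 = 11.088
  O: 4 × 15.999 = 63.996
  S: 2 × 32.060 = 64.120
Sum: 1×79.904 + 11×12.011 + 11×1.008 + 4×15.999 + 2×32.060 = 351.229 → 351.23 g/mol.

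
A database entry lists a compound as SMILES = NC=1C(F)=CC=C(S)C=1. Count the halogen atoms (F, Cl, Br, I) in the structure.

1

Halogen atoms appear at heavy-atom position 4 (1×F).
Other groups present: 1 primary amine, 1 thiol.
Halogen count: 1.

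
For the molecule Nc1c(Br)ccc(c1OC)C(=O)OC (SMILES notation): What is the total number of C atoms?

Count every carbon token in the SMILES (each C, including those in ring-closure positions and inside branches).
Carbon count: 9.

9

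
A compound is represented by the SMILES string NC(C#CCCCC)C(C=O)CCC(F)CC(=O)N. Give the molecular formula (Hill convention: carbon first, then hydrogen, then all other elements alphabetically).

C14H23FN2O2

Walk through each heavy atom and fill implicit hydrogens from standard valence (C 4, N 3, O 2, S 2, halogen 1):
  atom 1: N, bond orders sum to 1 (valence 3) → 2 H
  atom 2: C, bond orders sum to 3 (valence 4) → 1 H
  atom 3: C, bond orders sum to 4 (valence 4) → 0 H
  atom 4: C, bond orders sum to 4 (valence 4) → 0 H
  atom 5: C, bond orders sum to 2 (valence 4) → 2 H
  atom 6: C, bond orders sum to 2 (valence 4) → 2 H
  atom 7: C, bond orders sum to 2 (valence 4) → 2 H
  atom 8: C, bond orders sum to 1 (valence 4) → 3 H
  atom 9: C, bond orders sum to 3 (valence 4) → 1 H
  atom 10: C, bond orders sum to 3 (valence 4) → 1 H
  atom 11: O, bond orders sum to 2 (valence 2) → 0 H
  atom 12: C, bond orders sum to 2 (valence 4) → 2 H
  atom 13: C, bond orders sum to 2 (valence 4) → 2 H
  atom 14: C, bond orders sum to 3 (valence 4) → 1 H
  atom 15: F (halogen, monovalent) → 0 H
  atom 16: C, bond orders sum to 2 (valence 4) → 2 H
  atom 17: C, bond orders sum to 4 (valence 4) → 0 H
  atom 18: O, bond orders sum to 2 (valence 2) → 0 H
  atom 19: N, bond orders sum to 1 (valence 3) → 2 H
Totals → C:14, H:23, F:1, N:2, O:2.
In Hill order: C14H23FN2O2.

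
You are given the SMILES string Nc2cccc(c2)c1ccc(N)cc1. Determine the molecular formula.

C12H12N2

Walk through each heavy atom and fill implicit hydrogens from standard valence (C 4, N 3, O 2, S 2, halogen 1); for lowercase aromatic atoms, an aromatic c carries 1 H when it has two neighbours and 0 H with three, and aromatic n carries 0 H:
  atom 1: N, bond orders sum to 1 (valence 3) → 2 H
  atom 2: aromatic c, 3 neighbours → 0 H
  atom 3: aromatic c, 2 neighbours → 1 H
  atom 4: aromatic c, 2 neighbours → 1 H
  atom 5: aromatic c, 2 neighbours → 1 H
  atom 6: aromatic c, 3 neighbours → 0 H
  atom 7: aromatic c, 2 neighbours → 1 H
  atom 8: aromatic c, 3 neighbours → 0 H
  atom 9: aromatic c, 2 neighbours → 1 H
  atom 10: aromatic c, 2 neighbours → 1 H
  atom 11: aromatic c, 3 neighbours → 0 H
  atom 12: N, bond orders sum to 1 (valence 3) → 2 H
  atom 13: aromatic c, 2 neighbours → 1 H
  atom 14: aromatic c, 2 neighbours → 1 H
Totals → C:12, H:12, N:2.
In Hill order: C12H12N2.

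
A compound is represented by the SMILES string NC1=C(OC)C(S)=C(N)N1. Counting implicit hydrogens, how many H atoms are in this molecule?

Walk through each heavy atom and fill implicit hydrogens from standard valence (C 4, N 3, O 2, S 2, halogen 1):
  atom 1: N, bond orders sum to 1 (valence 3) → 2 H
  atom 2: C, bond orders sum to 4 (valence 4) → 0 H
  atom 3: C, bond orders sum to 4 (valence 4) → 0 H
  atom 4: O, bond orders sum to 2 (valence 2) → 0 H
  atom 5: C, bond orders sum to 1 (valence 4) → 3 H
  atom 6: C, bond orders sum to 4 (valence 4) → 0 H
  atom 7: S, bond orders sum to 1 (valence 2) → 1 H
  atom 8: C, bond orders sum to 4 (valence 4) → 0 H
  atom 9: N, bond orders sum to 1 (valence 3) → 2 H
  atom 10: N, bond orders sum to 2 (valence 3) → 1 H
Total hydrogens: 9.

9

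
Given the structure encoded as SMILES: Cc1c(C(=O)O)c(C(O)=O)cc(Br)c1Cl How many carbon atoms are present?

9

Count every carbon token in the SMILES (each C, including those in ring-closure positions and inside branches).
Carbon count: 9.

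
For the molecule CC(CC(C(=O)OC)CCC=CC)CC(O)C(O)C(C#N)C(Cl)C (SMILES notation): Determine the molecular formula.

C18H30ClNO4

Walk through each heavy atom and fill implicit hydrogens from standard valence (C 4, N 3, O 2, S 2, halogen 1):
  atom 1: C, bond orders sum to 1 (valence 4) → 3 H
  atom 2: C, bond orders sum to 3 (valence 4) → 1 H
  atom 3: C, bond orders sum to 2 (valence 4) → 2 H
  atom 4: C, bond orders sum to 3 (valence 4) → 1 H
  atom 5: C, bond orders sum to 4 (valence 4) → 0 H
  atom 6: O, bond orders sum to 2 (valence 2) → 0 H
  atom 7: O, bond orders sum to 2 (valence 2) → 0 H
  atom 8: C, bond orders sum to 1 (valence 4) → 3 H
  atom 9: C, bond orders sum to 2 (valence 4) → 2 H
  atom 10: C, bond orders sum to 2 (valence 4) → 2 H
  atom 11: C, bond orders sum to 3 (valence 4) → 1 H
  atom 12: C, bond orders sum to 3 (valence 4) → 1 H
  atom 13: C, bond orders sum to 1 (valence 4) → 3 H
  atom 14: C, bond orders sum to 2 (valence 4) → 2 H
  atom 15: C, bond orders sum to 3 (valence 4) → 1 H
  atom 16: O, bond orders sum to 1 (valence 2) → 1 H
  atom 17: C, bond orders sum to 3 (valence 4) → 1 H
  atom 18: O, bond orders sum to 1 (valence 2) → 1 H
  atom 19: C, bond orders sum to 3 (valence 4) → 1 H
  atom 20: C, bond orders sum to 4 (valence 4) → 0 H
  atom 21: N, bond orders sum to 3 (valence 3) → 0 H
  atom 22: C, bond orders sum to 3 (valence 4) → 1 H
  atom 23: Cl (halogen, monovalent) → 0 H
  atom 24: C, bond orders sum to 1 (valence 4) → 3 H
Totals → C:18, H:30, Cl:1, N:1, O:4.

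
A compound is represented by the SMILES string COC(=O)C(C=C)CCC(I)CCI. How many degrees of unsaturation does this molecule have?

Degree of unsaturation = (number of rings) + (number of π bonds).
Ring closures in the SMILES: 0.
π bonds: 2 double bonds (each 1 DoU) → 2 DoU from unsaturation.
Total DoU = 0 + 2 = 2.

2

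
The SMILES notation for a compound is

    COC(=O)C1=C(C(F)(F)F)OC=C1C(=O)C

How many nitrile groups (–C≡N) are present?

Scan the SMILES for the nitrile motif — none present.
Groups that are present: 1 ester, 1 ketone.

0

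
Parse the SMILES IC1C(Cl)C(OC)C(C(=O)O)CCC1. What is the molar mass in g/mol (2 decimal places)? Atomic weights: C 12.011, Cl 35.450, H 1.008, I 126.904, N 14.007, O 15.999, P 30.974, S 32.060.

332.56 g/mol

First, the molecular formula is C9H14ClIO3 (counting implicit H from valence).
  C: 9 × 12.011 = 108.099
  Cl: 1 × 35.450 = 35.450
  H: 14 × 1.008 = 14.112
  I: 1 × 126.904 = 126.904
  O: 3 × 15.999 = 47.997
Sum: 9×12.011 + 1×35.450 + 14×1.008 + 1×126.904 + 3×15.999 = 332.562 → 332.56 g/mol.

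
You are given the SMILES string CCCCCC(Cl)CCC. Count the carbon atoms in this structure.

9

Count every carbon token in the SMILES (each C, including those in ring-closure positions and inside branches).
Carbon count: 9.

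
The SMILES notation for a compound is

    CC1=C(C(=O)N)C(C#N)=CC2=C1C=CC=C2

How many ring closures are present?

In SMILES, each pair of matching ring-closure digits denotes one ring-closing bond; the number of such bonds equals the number of independent rings.
Ring-closure bonds here: 2.

2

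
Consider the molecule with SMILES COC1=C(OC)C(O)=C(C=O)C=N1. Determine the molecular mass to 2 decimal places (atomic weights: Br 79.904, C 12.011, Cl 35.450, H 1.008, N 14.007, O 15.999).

183.16 g/mol

First, the molecular formula is C8H9NO4 (counting implicit H from valence).
  C: 8 × 12.011 = 96.088
  H: 9 × 1.008 = 9.072
  N: 1 × 14.007 = 14.007
  O: 4 × 15.999 = 63.996
Sum: 8×12.011 + 9×1.008 + 1×14.007 + 4×15.999 = 183.163 → 183.16 g/mol.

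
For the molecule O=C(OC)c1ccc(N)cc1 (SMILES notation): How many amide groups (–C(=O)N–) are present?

Scan the SMILES for the amide motif — none present.
Groups that are present: 1 ester, 1 primary amine.

0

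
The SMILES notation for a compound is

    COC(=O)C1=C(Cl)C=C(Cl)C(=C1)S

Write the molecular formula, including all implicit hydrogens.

C8H6Cl2O2S

Walk through each heavy atom and fill implicit hydrogens from standard valence (C 4, N 3, O 2, S 2, halogen 1):
  atom 1: C, bond orders sum to 1 (valence 4) → 3 H
  atom 2: O, bond orders sum to 2 (valence 2) → 0 H
  atom 3: C, bond orders sum to 4 (valence 4) → 0 H
  atom 4: O, bond orders sum to 2 (valence 2) → 0 H
  atom 5: C, bond orders sum to 4 (valence 4) → 0 H
  atom 6: C, bond orders sum to 4 (valence 4) → 0 H
  atom 7: Cl (halogen, monovalent) → 0 H
  atom 8: C, bond orders sum to 3 (valence 4) → 1 H
  atom 9: C, bond orders sum to 4 (valence 4) → 0 H
  atom 10: Cl (halogen, monovalent) → 0 H
  atom 11: C, bond orders sum to 4 (valence 4) → 0 H
  atom 12: C, bond orders sum to 3 (valence 4) → 1 H
  atom 13: S, bond orders sum to 1 (valence 2) → 1 H
Totals → C:8, H:6, Cl:2, O:2, S:1.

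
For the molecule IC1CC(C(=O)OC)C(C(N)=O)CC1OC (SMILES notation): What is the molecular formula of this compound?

Walk through each heavy atom and fill implicit hydrogens from standard valence (C 4, N 3, O 2, S 2, halogen 1):
  atom 1: I (halogen, monovalent) → 0 H
  atom 2: C, bond orders sum to 3 (valence 4) → 1 H
  atom 3: C, bond orders sum to 2 (valence 4) → 2 H
  atom 4: C, bond orders sum to 3 (valence 4) → 1 H
  atom 5: C, bond orders sum to 4 (valence 4) → 0 H
  atom 6: O, bond orders sum to 2 (valence 2) → 0 H
  atom 7: O, bond orders sum to 2 (valence 2) → 0 H
  atom 8: C, bond orders sum to 1 (valence 4) → 3 H
  atom 9: C, bond orders sum to 3 (valence 4) → 1 H
  atom 10: C, bond orders sum to 4 (valence 4) → 0 H
  atom 11: N, bond orders sum to 1 (valence 3) → 2 H
  atom 12: O, bond orders sum to 2 (valence 2) → 0 H
  atom 13: C, bond orders sum to 2 (valence 4) → 2 H
  atom 14: C, bond orders sum to 3 (valence 4) → 1 H
  atom 15: O, bond orders sum to 2 (valence 2) → 0 H
  atom 16: C, bond orders sum to 1 (valence 4) → 3 H
Totals → C:10, H:16, I:1, N:1, O:4.
In Hill order: C10H16INO4.

C10H16INO4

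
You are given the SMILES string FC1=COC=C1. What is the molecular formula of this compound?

Walk through each heavy atom and fill implicit hydrogens from standard valence (C 4, N 3, O 2, S 2, halogen 1):
  atom 1: F (halogen, monovalent) → 0 H
  atom 2: C, bond orders sum to 4 (valence 4) → 0 H
  atom 3: C, bond orders sum to 3 (valence 4) → 1 H
  atom 4: O, bond orders sum to 2 (valence 2) → 0 H
  atom 5: C, bond orders sum to 3 (valence 4) → 1 H
  atom 6: C, bond orders sum to 3 (valence 4) → 1 H
Totals → C:4, H:3, F:1, O:1.

C4H3FO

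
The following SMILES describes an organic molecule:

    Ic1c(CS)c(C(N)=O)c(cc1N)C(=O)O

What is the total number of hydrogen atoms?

9

Walk through each heavy atom and fill implicit hydrogens from standard valence (C 4, N 3, O 2, S 2, halogen 1); for lowercase aromatic atoms, an aromatic c carries 1 H when it has two neighbours and 0 H with three, and aromatic n carries 0 H:
  atom 1: I (halogen, monovalent) → 0 H
  atom 2: aromatic c, 3 neighbours → 0 H
  atom 3: aromatic c, 3 neighbours → 0 H
  atom 4: C, bond orders sum to 2 (valence 4) → 2 H
  atom 5: S, bond orders sum to 1 (valence 2) → 1 H
  atom 6: aromatic c, 3 neighbours → 0 H
  atom 7: C, bond orders sum to 4 (valence 4) → 0 H
  atom 8: N, bond orders sum to 1 (valence 3) → 2 H
  atom 9: O, bond orders sum to 2 (valence 2) → 0 H
  atom 10: aromatic c, 3 neighbours → 0 H
  atom 11: aromatic c, 2 neighbours → 1 H
  atom 12: aromatic c, 3 neighbours → 0 H
  atom 13: N, bond orders sum to 1 (valence 3) → 2 H
  atom 14: C, bond orders sum to 4 (valence 4) → 0 H
  atom 15: O, bond orders sum to 2 (valence 2) → 0 H
  atom 16: O, bond orders sum to 1 (valence 2) → 1 H
Total hydrogens: 9.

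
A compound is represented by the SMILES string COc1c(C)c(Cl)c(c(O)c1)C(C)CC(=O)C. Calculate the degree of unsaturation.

5

Molecular formula: C13H17ClO3.
DoU = (2C + 2 + N − H − X) / 2, where X is the halogen count and O/S are ignored.
    = (2·13 + 2 + 0 − 17 − 1) / 2 = 10 / 2 = 5.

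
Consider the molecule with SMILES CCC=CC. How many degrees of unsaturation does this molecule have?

1

Degree of unsaturation = (number of rings) + (number of π bonds).
Ring closures in the SMILES: 0.
π bonds: 1 double bond (each 1 DoU) → 1 DoU from unsaturation.
Total DoU = 0 + 1 = 1.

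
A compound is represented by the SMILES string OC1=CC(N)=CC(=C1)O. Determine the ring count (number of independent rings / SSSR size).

1

In SMILES, each pair of matching ring-closure digits denotes one ring-closing bond; the number of such bonds equals the number of independent rings.
Ring-closure bonds here: 1.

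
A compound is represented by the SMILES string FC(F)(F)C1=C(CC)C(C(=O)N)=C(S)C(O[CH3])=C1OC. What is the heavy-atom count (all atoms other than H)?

20

Every atom symbol written in the SMILES (organic subset) is one heavy atom; implicit H are not written.
Heavy atoms by element → C:12, F:3, N:1, O:3, S:1.
Total: 20.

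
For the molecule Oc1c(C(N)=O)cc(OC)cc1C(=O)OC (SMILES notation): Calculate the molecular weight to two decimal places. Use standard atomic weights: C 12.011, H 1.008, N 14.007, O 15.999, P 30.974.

First, the molecular formula is C10H11NO5 (counting implicit H from valence).
  C: 10 × 12.011 = 120.110
  H: 11 × 1.008 = 11.088
  N: 1 × 14.007 = 14.007
  O: 5 × 15.999 = 79.995
Sum: 10×12.011 + 11×1.008 + 1×14.007 + 5×15.999 = 225.200 → 225.20 g/mol.

225.20 g/mol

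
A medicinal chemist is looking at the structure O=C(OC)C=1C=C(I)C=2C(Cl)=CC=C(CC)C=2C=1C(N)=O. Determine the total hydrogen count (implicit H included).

Walk through each heavy atom and fill implicit hydrogens from standard valence (C 4, N 3, O 2, S 2, halogen 1):
  atom 1: O, bond orders sum to 2 (valence 2) → 0 H
  atom 2: C, bond orders sum to 4 (valence 4) → 0 H
  atom 3: O, bond orders sum to 2 (valence 2) → 0 H
  atom 4: C, bond orders sum to 1 (valence 4) → 3 H
  atom 5: C, bond orders sum to 4 (valence 4) → 0 H
  atom 6: C, bond orders sum to 3 (valence 4) → 1 H
  atom 7: C, bond orders sum to 4 (valence 4) → 0 H
  atom 8: I (halogen, monovalent) → 0 H
  atom 9: C, bond orders sum to 4 (valence 4) → 0 H
  atom 10: C, bond orders sum to 4 (valence 4) → 0 H
  atom 11: Cl (halogen, monovalent) → 0 H
  atom 12: C, bond orders sum to 3 (valence 4) → 1 H
  atom 13: C, bond orders sum to 3 (valence 4) → 1 H
  atom 14: C, bond orders sum to 4 (valence 4) → 0 H
  atom 15: C, bond orders sum to 2 (valence 4) → 2 H
  atom 16: C, bond orders sum to 1 (valence 4) → 3 H
  atom 17: C, bond orders sum to 4 (valence 4) → 0 H
  atom 18: C, bond orders sum to 4 (valence 4) → 0 H
  atom 19: C, bond orders sum to 4 (valence 4) → 0 H
  atom 20: N, bond orders sum to 1 (valence 3) → 2 H
  atom 21: O, bond orders sum to 2 (valence 2) → 0 H
Total hydrogens: 13.

13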